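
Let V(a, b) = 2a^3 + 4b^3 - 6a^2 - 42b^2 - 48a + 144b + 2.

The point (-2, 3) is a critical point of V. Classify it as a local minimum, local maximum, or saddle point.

local maximum

The mixed partial ∂²V/∂a∂b is 0, so the Hessian at any point is diag(V_aa, V_bb) = diag(12(a - 1), 12(2b - 7)).
At (-2, 3): H = diag(-36, -12).
Both eigenvalues are negative, so H is negative definite: a local maximum.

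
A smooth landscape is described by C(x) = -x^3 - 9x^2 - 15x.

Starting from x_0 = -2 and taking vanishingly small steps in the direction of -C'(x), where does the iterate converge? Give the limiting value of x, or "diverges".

-5

C'(x) = -3(x + 1)(x + 5), so C'(-2) = 9.
Gradient descent moves in the -C' direction, i.e. x is decreasing.
The nearest critical point in that direction is x = -5, where C'' = 12 > 0 (a local minimum). The iterate converges there.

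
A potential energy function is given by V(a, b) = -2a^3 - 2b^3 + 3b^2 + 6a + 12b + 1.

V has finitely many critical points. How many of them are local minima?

1

V separates as a function of a plus a function of b, so ∇V=0 decouples.
∂V/∂a = -6(a - 1)(a + 1) = 0 at a ∈ {-1, 1}; ∂V/∂b = -6(b - 2)(b + 1) = 0 at b ∈ {-1, 2}.
The Hessian is diagonal: diag(V_aa, V_bb). Second derivatives: V_aa(-1)=12, V_aa(1)=-12; V_bb(-1)=18, V_bb(2)=-18.
Local minima occur where both diagonal entries positive: (-1, -1). Count: 1.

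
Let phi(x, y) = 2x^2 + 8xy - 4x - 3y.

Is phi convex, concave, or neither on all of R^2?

neither

phi is quadratic, so its Hessian is the constant matrix H = [[4, 8], [8, 0]].
det(H) = -64, tr(H) = 4.
det(H) < 0, so H is indefinite: neither convex nor concave.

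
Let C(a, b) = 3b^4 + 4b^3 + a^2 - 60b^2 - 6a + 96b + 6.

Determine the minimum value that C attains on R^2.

C(a,b) separates as P(a) + Q(b) + 6, so its minimum is min P + min Q + 6.
P'(a) = 2a - 6 vanishes at a ∈ {3}; Q'(b) = 12(b - 2)(b - 1)(b + 4) vanishes at b ∈ {-4, 1, 2}.
Local minima of P (where P''>0): P(3)=-9. Local minima of Q: Q(-4)=-832, Q(2)=32.
So the global minimum of C is P(3) + Q(-4) + 6 = -9 − 832 + 6 = -835, attained at (3, -4).

-835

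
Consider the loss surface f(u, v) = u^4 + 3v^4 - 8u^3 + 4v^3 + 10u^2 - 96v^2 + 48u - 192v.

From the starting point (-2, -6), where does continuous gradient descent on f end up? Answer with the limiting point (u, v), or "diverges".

(-1, -4)

f is separable, so gradient descent decouples: u follows -∂f/∂u, v follows -∂f/∂v.
∂f/∂u = 4(u - 4)(u - 3)(u + 1); at u=-2 this is -120, so u increases.
∂f/∂v = 12(v - 4)(v + 1)(v + 4); at v=-6 this is -1200, so v increases.
u converges to its nearest critical value -1 (a local min of the u-part); v converges to -4. The iterate converges to (-1, -4).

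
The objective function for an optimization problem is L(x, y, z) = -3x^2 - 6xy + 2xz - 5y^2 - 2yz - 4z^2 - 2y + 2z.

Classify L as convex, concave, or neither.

L is quadratic, so its Hessian is the constant matrix H = [[-6, -6, 2], [-6, -10, -2], [2, -2, -8]].
Leading principal minors: -6, 24, -80.
Signs alternate −, +, − ⇒ H ≺ 0 ⇒ concave.

concave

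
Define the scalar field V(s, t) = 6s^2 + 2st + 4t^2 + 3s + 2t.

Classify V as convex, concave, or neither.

convex

V is quadratic, so its Hessian is the constant matrix H = [[12, 2], [2, 8]].
det(H) = 92, tr(H) = 20.
det(H) > 0 and tr(H) > 0, so H is positive definite everywhere: convex.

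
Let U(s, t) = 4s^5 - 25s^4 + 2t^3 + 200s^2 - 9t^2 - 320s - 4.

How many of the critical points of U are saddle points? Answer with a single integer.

4

U separates as a function of s plus a function of t, so ∇U=0 decouples.
∂U/∂s = 20(s - 4)(s - 2)(s - 1)(s + 2) = 0 at s ∈ {-2, 1, 2, 4}; ∂U/∂t = 6t(t - 3) = 0 at t ∈ {0, 3}.
The Hessian is diagonal: diag(U_ss, U_tt). Second derivatives: U_ss(-2)=-1440, U_ss(1)=180, U_ss(2)=-160, U_ss(4)=720; U_tt(0)=-18, U_tt(3)=18.
Saddle points occur where the two diagonal entries have opposite signs: (-2, 3), (1, 0), (2, 3), (4, 0). Count: 4.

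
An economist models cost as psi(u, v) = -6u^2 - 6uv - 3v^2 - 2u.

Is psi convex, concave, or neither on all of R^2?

psi is quadratic, so its Hessian is the constant matrix H = [[-12, -6], [-6, -6]].
det(H) = 36, tr(H) = -18.
det(H) > 0 and tr(H) < 0, so H is negative definite everywhere: concave.

concave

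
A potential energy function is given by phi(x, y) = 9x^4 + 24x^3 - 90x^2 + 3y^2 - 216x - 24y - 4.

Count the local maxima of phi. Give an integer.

0

phi separates as a function of x plus a function of y, so ∇phi=0 decouples.
∂phi/∂x = 36(x - 2)(x + 1)(x + 3) = 0 at x ∈ {-3, -1, 2}; ∂phi/∂y = 6(y - 4) = 0 at y ∈ {4}.
The Hessian is diagonal: diag(phi_xx, phi_yy). Second derivatives: phi_xx(-3)=360, phi_xx(-1)=-216, phi_xx(2)=540; phi_yy(4)=6.
Local maxima occur where both diagonal entries negative: none. Count: 0.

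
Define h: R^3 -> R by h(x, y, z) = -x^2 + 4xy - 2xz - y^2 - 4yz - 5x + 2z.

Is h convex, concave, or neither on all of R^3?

neither

h is quadratic, so its Hessian is the constant matrix H = [[-2, 4, -2], [4, -2, -4], [-2, -4, 0]].
Leading principal minors: -2, -12, 104.
Neither pattern holds ⇒ H is indefinite ⇒ neither convex nor concave.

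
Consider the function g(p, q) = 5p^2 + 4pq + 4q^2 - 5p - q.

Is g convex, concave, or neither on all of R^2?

convex

g is quadratic, so its Hessian is the constant matrix H = [[10, 4], [4, 8]].
det(H) = 64, tr(H) = 18.
det(H) > 0 and tr(H) > 0, so H is positive definite everywhere: convex.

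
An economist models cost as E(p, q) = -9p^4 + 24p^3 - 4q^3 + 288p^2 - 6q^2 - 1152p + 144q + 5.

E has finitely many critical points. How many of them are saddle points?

E separates as a function of p plus a function of q, so ∇E=0 decouples.
∂E/∂p = -36(p - 4)(p - 2)(p + 4) = 0 at p ∈ {-4, 2, 4}; ∂E/∂q = -12(q - 3)(q + 4) = 0 at q ∈ {-4, 3}.
The Hessian is diagonal: diag(E_pp, E_qq). Second derivatives: E_pp(-4)=-1728, E_pp(2)=432, E_pp(4)=-576; E_qq(-4)=84, E_qq(3)=-84.
Saddle points occur where the two diagonal entries have opposite signs: (-4, -4), (2, 3), (4, -4). Count: 3.

3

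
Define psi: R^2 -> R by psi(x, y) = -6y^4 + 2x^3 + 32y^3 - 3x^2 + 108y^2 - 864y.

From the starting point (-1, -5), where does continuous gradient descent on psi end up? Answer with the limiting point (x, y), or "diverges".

diverges

psi is separable, so gradient descent decouples: x follows -∂psi/∂x, y follows -∂psi/∂y.
∂psi/∂x = 6x(x - 1); at x=-1 this is 12, so x decreases.
∂psi/∂y = -24(y - 4)(y - 3)(y + 3); at y=-5 this is 3456, so y decreases.
The x-coordinate has no critical point in that direction and runs off to infinity.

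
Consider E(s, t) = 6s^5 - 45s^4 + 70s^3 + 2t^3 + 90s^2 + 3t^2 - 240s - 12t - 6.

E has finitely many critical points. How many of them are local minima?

2

E separates as a function of s plus a function of t, so ∇E=0 decouples.
∂E/∂s = 30(s - 4)(s - 2)(s - 1)(s + 1) = 0 at s ∈ {-1, 1, 2, 4}; ∂E/∂t = 6(t - 1)(t + 2) = 0 at t ∈ {-2, 1}.
The Hessian is diagonal: diag(E_ss, E_tt). Second derivatives: E_ss(-1)=-900, E_ss(1)=180, E_ss(2)=-180, E_ss(4)=900; E_tt(-2)=-18, E_tt(1)=18.
Local minima occur where both diagonal entries positive: (1, 1), (4, 1). Count: 2.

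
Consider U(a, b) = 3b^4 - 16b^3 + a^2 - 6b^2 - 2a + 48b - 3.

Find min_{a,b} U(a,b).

-164

U(a,b) separates as P(a) + Q(b) − 3, so its minimum is min P + min Q − 3.
P'(a) = 2a - 2 vanishes at a ∈ {1}; Q'(b) = 12(b - 4)(b - 1)(b + 1) vanishes at b ∈ {-1, 1, 4}.
Local minima of P (where P''>0): P(1)=-1. Local minima of Q: Q(-1)=-35, Q(4)=-160.
So the global minimum of U is P(1) + Q(4) − 3 = -1 − 160 − 3 = -164, attained at (1, 4).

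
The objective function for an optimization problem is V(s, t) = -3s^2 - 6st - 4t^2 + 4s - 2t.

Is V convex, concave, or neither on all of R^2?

concave

V is quadratic, so its Hessian is the constant matrix H = [[-6, -6], [-6, -8]].
det(H) = 12, tr(H) = -14.
det(H) > 0 and tr(H) < 0, so H is negative definite everywhere: concave.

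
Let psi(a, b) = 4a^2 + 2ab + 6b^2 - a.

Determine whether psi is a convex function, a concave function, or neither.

convex

psi is quadratic, so its Hessian is the constant matrix H = [[8, 2], [2, 12]].
det(H) = 92, tr(H) = 20.
det(H) > 0 and tr(H) > 0, so H is positive definite everywhere: convex.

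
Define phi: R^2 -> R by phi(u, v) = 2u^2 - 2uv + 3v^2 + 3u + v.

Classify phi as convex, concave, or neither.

convex

phi is quadratic, so its Hessian is the constant matrix H = [[4, -2], [-2, 6]].
det(H) = 20, tr(H) = 10.
det(H) > 0 and tr(H) > 0, so H is positive definite everywhere: convex.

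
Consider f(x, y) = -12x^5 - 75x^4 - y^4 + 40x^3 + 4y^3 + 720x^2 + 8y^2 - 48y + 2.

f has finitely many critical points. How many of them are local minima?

f separates as a function of x plus a function of y, so ∇f=0 decouples.
∂f/∂x = -60x(x - 2)(x + 3)(x + 4) = 0 at x ∈ {-4, -3, 0, 2}; ∂f/∂y = -4(y - 3)(y - 2)(y + 2) = 0 at y ∈ {-2, 2, 3}.
The Hessian is diagonal: diag(f_xx, f_yy). Second derivatives: f_xx(-4)=1440, f_xx(-3)=-900, f_xx(0)=1440, f_xx(2)=-3600; f_yy(-2)=-80, f_yy(2)=16, f_yy(3)=-20.
Local minima occur where both diagonal entries positive: (-4, 2), (0, 2). Count: 2.

2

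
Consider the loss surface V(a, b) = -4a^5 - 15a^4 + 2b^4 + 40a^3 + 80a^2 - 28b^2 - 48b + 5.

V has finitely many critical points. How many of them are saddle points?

V separates as a function of a plus a function of b, so ∇V=0 decouples.
∂V/∂a = -20a(a - 2)(a + 1)(a + 4) = 0 at a ∈ {-4, -1, 0, 2}; ∂V/∂b = 8(b - 3)(b + 1)(b + 2) = 0 at b ∈ {-2, -1, 3}.
The Hessian is diagonal: diag(V_aa, V_bb). Second derivatives: V_aa(-4)=1440, V_aa(-1)=-180, V_aa(0)=160, V_aa(2)=-720; V_bb(-2)=40, V_bb(-1)=-32, V_bb(3)=160.
Saddle points occur where the two diagonal entries have opposite signs: (-4, -1), (-1, -2), (-1, 3), (0, -1), (2, -2), (2, 3). Count: 6.

6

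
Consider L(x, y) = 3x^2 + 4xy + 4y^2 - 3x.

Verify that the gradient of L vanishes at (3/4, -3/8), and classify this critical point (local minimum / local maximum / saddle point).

∇L = (6x + 4y - 3, 4x + 8y); substituting (3/4, -3/8) gives ∇L = (0, 0), so (3/4, -3/8) is indeed a critical point.
The Hessian of L is constant: H = [[6, 4], [4, 8]].
det(H) = 6·8 − 4² = 32.
det(H) > 0 and tr(H) = 14 > 0, so H is positive definite and the point is a local minimum.

local minimum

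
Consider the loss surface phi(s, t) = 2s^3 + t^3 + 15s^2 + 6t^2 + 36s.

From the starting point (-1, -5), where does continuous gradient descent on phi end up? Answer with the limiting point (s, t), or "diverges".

phi is separable, so gradient descent decouples: s follows -∂phi/∂s, t follows -∂phi/∂t.
∂phi/∂s = 6(s + 2)(s + 3); at s=-1 this is 12, so s decreases.
∂phi/∂t = 3t(t + 4); at t=-5 this is 15, so t decreases.
The t-coordinate has no critical point in that direction and runs off to infinity.

diverges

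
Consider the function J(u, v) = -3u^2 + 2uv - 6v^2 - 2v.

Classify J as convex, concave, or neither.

J is quadratic, so its Hessian is the constant matrix H = [[-6, 2], [2, -12]].
det(H) = 68, tr(H) = -18.
det(H) > 0 and tr(H) < 0, so H is negative definite everywhere: concave.

concave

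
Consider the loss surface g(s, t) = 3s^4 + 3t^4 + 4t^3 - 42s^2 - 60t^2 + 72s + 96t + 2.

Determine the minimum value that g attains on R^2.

g(s,t) separates as P(s) + Q(t) + 2, so its minimum is min P + min Q + 2.
P'(s) = 12(s - 2)(s - 1)(s + 3) vanishes at s ∈ {-3, 1, 2}; Q'(t) = 12(t - 2)(t - 1)(t + 4) vanishes at t ∈ {-4, 1, 2}.
Local minima of P (where P''>0): P(-3)=-351, P(2)=24. Local minima of Q: Q(-4)=-832, Q(2)=32.
So the global minimum of g is P(-3) + Q(-4) + 2 = -351 − 832 + 2 = -1181, attained at (-3, -4).

-1181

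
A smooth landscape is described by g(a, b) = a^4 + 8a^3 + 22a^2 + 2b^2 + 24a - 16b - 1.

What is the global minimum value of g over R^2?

g(a,b) separates as P(a) + Q(b) − 1, so its minimum is min P + min Q − 1.
P'(a) = 4(a + 1)(a + 2)(a + 3) vanishes at a ∈ {-3, -2, -1}; Q'(b) = 4b - 16 vanishes at b ∈ {4}.
Local minima of P (where P''>0): P(-3)=-9, P(-1)=-9. Local minima of Q: Q(4)=-32.
So the global minimum of g is P(-3) + Q(4) − 1 = -9 − 32 − 1 = -42, attained at (-3, 4).

-42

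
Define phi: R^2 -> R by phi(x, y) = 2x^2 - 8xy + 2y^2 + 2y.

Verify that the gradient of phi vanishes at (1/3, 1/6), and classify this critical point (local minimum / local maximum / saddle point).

∇phi = (4x - 8y, -8x + 4y + 2); substituting (1/3, 1/6) gives ∇phi = (0, 0), so (1/3, 1/6) is indeed a critical point.
The Hessian of phi is constant: H = [[4, -8], [-8, 4]].
det(H) = 4·4 − (-8)² = -48.
Since det(H) < 0, H is indefinite and the critical point is a saddle point.

saddle point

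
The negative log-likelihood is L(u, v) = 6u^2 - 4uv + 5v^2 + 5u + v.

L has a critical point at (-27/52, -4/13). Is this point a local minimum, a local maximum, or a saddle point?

The Hessian of L is constant: H = [[12, -4], [-4, 10]].
det(H) = 12·10 − (-4)² = 104.
det(H) > 0 and tr(H) = 22 > 0, so H is positive definite and the point is a local minimum.

local minimum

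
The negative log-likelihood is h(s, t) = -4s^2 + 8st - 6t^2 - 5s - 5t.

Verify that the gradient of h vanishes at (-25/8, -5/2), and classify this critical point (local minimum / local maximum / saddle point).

∇h = (-8s + 8t - 5, 8s - 12t - 5); substituting (-25/8, -5/2) gives ∇h = (0, 0), so (-25/8, -5/2) is indeed a critical point.
The Hessian of h is constant: H = [[-8, 8], [8, -12]].
det(H) = (-8)·(-12) − 8² = 32.
det(H) > 0 and tr(H) = -20 < 0, so H is negative definite and the point is a local maximum.

local maximum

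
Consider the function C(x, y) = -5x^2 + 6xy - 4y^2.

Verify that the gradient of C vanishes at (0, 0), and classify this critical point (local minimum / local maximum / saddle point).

∇C = (-10x + 6y, 6x - 8y); substituting (0, 0) gives ∇C = (0, 0), so (0, 0) is indeed a critical point.
The Hessian of C is constant: H = [[-10, 6], [6, -8]].
det(H) = (-10)·(-8) − 6² = 44.
det(H) > 0 and tr(H) = -18 < 0, so H is negative definite and the point is a local maximum.

local maximum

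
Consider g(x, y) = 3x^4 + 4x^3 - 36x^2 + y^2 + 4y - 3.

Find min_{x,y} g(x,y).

-196

g(x,y) separates as P(x) + Q(y) − 3, so its minimum is min P + min Q − 3.
P'(x) = 12x(x - 2)(x + 3) vanishes at x ∈ {-3, 0, 2}; Q'(y) = 2y + 4 vanishes at y ∈ {-2}.
Local minima of P (where P''>0): P(-3)=-189, P(2)=-64. Local minima of Q: Q(-2)=-4.
So the global minimum of g is P(-3) + Q(-2) − 3 = -189 − 4 − 3 = -196, attained at (-3, -2).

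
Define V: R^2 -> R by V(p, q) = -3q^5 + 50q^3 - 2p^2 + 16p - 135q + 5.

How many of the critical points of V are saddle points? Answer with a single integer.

V separates as a function of p plus a function of q, so ∇V=0 decouples.
∂V/∂p = -4(p - 4) = 0 at p ∈ {4}; ∂V/∂q = -15(q - 3)(q - 1)(q + 1)(q + 3) = 0 at q ∈ {-3, -1, 1, 3}.
The Hessian is diagonal: diag(V_pp, V_qq). Second derivatives: V_pp(4)=-4; V_qq(-3)=720, V_qq(-1)=-240, V_qq(1)=240, V_qq(3)=-720.
Saddle points occur where the two diagonal entries have opposite signs: (4, -3), (4, 1). Count: 2.

2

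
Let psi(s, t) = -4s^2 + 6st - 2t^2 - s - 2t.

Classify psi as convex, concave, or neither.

neither

psi is quadratic, so its Hessian is the constant matrix H = [[-8, 6], [6, -4]].
det(H) = -4, tr(H) = -12.
det(H) < 0, so H is indefinite: neither convex nor concave.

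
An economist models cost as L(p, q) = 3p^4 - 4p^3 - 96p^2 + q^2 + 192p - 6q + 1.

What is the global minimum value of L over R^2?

-1288

L(p,q) separates as A(p) + B(q) + 1, so its minimum is min A + min B + 1.
A'(p) = 12(p - 4)(p - 1)(p + 4) vanishes at p ∈ {-4, 1, 4}; B'(q) = 2q - 6 vanishes at q ∈ {3}.
Local minima of A (where A''>0): A(-4)=-1280, A(4)=-256. Local minima of B: B(3)=-9.
So the global minimum of L is A(-4) + B(3) + 1 = -1280 − 9 + 1 = -1288, attained at (-4, 3).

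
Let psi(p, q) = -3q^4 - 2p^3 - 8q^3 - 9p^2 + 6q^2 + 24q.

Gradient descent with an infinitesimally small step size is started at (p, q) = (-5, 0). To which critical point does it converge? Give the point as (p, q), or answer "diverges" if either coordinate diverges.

(-3, -1)

psi is separable, so gradient descent decouples: p follows -∂psi/∂p, q follows -∂psi/∂q.
∂psi/∂p = -6p(p + 3); at p=-5 this is -60, so p increases.
∂psi/∂q = -12(q - 1)(q + 1)(q + 2); at q=0 this is 24, so q decreases.
p converges to its nearest critical value -3 (a local min of the p-part); q converges to -1. The iterate converges to (-3, -1).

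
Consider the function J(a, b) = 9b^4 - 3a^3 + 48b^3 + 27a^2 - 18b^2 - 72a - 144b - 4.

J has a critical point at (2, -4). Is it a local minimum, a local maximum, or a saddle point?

local minimum

The mixed partial ∂²J/∂a∂b is 0, so the Hessian at any point is diag(J_aa, J_bb) = diag(18(-a + 3), 36(3b^2 + 8b - 1)).
At (2, -4): H = diag(18, 540).
Both eigenvalues are positive, so H is positive definite: a local minimum.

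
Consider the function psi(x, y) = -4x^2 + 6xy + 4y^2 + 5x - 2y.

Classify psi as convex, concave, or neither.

neither

psi is quadratic, so its Hessian is the constant matrix H = [[-8, 6], [6, 8]].
det(H) = -100, tr(H) = 0.
det(H) < 0, so H is indefinite: neither convex nor concave.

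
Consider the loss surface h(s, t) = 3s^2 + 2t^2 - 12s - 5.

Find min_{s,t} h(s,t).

h(s,t) separates as P(s) + Q(t) − 5, so its minimum is min P + min Q − 5.
P'(s) = 6s - 12 vanishes at s ∈ {2}; Q'(t) = 4t vanishes at t ∈ {0}.
Local minima of P (where P''>0): P(2)=-12. Local minima of Q: Q(0)=0.
So the global minimum of h is P(2) + Q(0) − 5 = -12 + 0 − 5 = -17, attained at (2, 0).

-17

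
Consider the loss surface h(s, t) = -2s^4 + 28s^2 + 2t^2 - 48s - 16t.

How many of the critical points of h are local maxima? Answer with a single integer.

h separates as a function of s plus a function of t, so ∇h=0 decouples.
∂h/∂s = -8(s - 2)(s - 1)(s + 3) = 0 at s ∈ {-3, 1, 2}; ∂h/∂t = 4(t - 4) = 0 at t ∈ {4}.
The Hessian is diagonal: diag(h_ss, h_tt). Second derivatives: h_ss(-3)=-160, h_ss(1)=32, h_ss(2)=-40; h_tt(4)=4.
Local maxima occur where both diagonal entries negative: none. Count: 0.

0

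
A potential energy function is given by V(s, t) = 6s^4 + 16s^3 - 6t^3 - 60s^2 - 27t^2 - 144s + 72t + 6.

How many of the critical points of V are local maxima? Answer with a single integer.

V separates as a function of s plus a function of t, so ∇V=0 decouples.
∂V/∂s = 24(s - 2)(s + 1)(s + 3) = 0 at s ∈ {-3, -1, 2}; ∂V/∂t = -18(t - 1)(t + 4) = 0 at t ∈ {-4, 1}.
The Hessian is diagonal: diag(V_ss, V_tt). Second derivatives: V_ss(-3)=240, V_ss(-1)=-144, V_ss(2)=360; V_tt(-4)=90, V_tt(1)=-90.
Local maxima occur where both diagonal entries negative: (-1, 1). Count: 1.

1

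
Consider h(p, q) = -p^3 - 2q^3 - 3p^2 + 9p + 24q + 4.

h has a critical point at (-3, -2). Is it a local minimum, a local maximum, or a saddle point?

The mixed partial ∂²h/∂p∂q is 0, so the Hessian at any point is diag(h_pp, h_qq) = diag(-6(p + 1), -12q).
At (-3, -2): H = diag(12, 24).
Both eigenvalues are positive, so H is positive definite: a local minimum.

local minimum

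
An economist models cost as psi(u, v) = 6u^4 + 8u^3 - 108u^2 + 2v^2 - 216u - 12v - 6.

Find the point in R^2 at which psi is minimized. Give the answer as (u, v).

(3, 3)

psi(u,v) separates as P(u) + Q(v) − 6, so its minimum is min P + min Q − 6.
P'(u) = 24(u - 3)(u + 1)(u + 3) vanishes at u ∈ {-3, -1, 3}; Q'(v) = 4v - 12 vanishes at v ∈ {3}.
Local minima of P (where P''>0): P(-3)=-54, P(3)=-918. Local minima of Q: Q(3)=-18.
So the global minimum of psi is P(3) + Q(3) − 6 = -918 − 18 − 6 = -942, attained at (3, 3).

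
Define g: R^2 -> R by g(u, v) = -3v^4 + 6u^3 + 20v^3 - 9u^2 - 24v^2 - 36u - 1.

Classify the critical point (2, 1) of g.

local minimum

The mixed partial ∂²g/∂u∂v is 0, so the Hessian at any point is diag(g_uu, g_vv) = diag(18(2u - 1), 12(-3v^2 + 10v - 4)).
At (2, 1): H = diag(54, 36).
Both eigenvalues are positive, so H is positive definite: a local minimum.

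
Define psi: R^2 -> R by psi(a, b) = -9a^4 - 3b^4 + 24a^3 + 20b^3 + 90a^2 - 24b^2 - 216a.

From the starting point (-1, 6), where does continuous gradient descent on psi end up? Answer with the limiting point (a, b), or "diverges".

diverges

psi is separable, so gradient descent decouples: a follows -∂psi/∂a, b follows -∂psi/∂b.
∂psi/∂a = -36(a - 3)(a - 1)(a + 2); at a=-1 this is -288, so a increases.
∂psi/∂b = -12b(b - 4)(b - 1); at b=6 this is -720, so b increases.
The b-coordinate has no critical point in that direction and runs off to infinity.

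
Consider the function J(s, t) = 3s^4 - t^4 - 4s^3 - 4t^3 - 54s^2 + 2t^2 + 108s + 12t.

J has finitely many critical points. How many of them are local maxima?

J separates as a function of s plus a function of t, so ∇J=0 decouples.
∂J/∂s = 12(s - 3)(s - 1)(s + 3) = 0 at s ∈ {-3, 1, 3}; ∂J/∂t = -4(t - 1)(t + 1)(t + 3) = 0 at t ∈ {-3, -1, 1}.
The Hessian is diagonal: diag(J_ss, J_tt). Second derivatives: J_ss(-3)=288, J_ss(1)=-96, J_ss(3)=144; J_tt(-3)=-32, J_tt(-1)=16, J_tt(1)=-32.
Local maxima occur where both diagonal entries negative: (1, -3), (1, 1). Count: 2.

2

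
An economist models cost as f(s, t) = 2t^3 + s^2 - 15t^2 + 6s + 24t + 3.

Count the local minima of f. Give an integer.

f separates as a function of s plus a function of t, so ∇f=0 decouples.
∂f/∂s = 2(s + 3) = 0 at s ∈ {-3}; ∂f/∂t = 6(t - 4)(t - 1) = 0 at t ∈ {1, 4}.
The Hessian is diagonal: diag(f_ss, f_tt). Second derivatives: f_ss(-3)=2; f_tt(1)=-18, f_tt(4)=18.
Local minima occur where both diagonal entries positive: (-3, 4). Count: 1.

1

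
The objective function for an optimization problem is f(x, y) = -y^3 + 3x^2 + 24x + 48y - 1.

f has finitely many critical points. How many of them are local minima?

f separates as a function of x plus a function of y, so ∇f=0 decouples.
∂f/∂x = 6(x + 4) = 0 at x ∈ {-4}; ∂f/∂y = -3(y - 4)(y + 4) = 0 at y ∈ {-4, 4}.
The Hessian is diagonal: diag(f_xx, f_yy). Second derivatives: f_xx(-4)=6; f_yy(-4)=24, f_yy(4)=-24.
Local minima occur where both diagonal entries positive: (-4, -4). Count: 1.

1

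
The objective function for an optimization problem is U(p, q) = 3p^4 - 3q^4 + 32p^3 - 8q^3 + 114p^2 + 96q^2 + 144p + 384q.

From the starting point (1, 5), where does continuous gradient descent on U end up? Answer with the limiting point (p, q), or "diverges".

diverges

U is separable, so gradient descent decouples: p follows -∂U/∂p, q follows -∂U/∂q.
∂U/∂p = 12(p + 1)(p + 3)(p + 4); at p=1 this is 480, so p decreases.
∂U/∂q = -12(q - 4)(q + 2)(q + 4); at q=5 this is -756, so q increases.
The q-coordinate has no critical point in that direction and runs off to infinity.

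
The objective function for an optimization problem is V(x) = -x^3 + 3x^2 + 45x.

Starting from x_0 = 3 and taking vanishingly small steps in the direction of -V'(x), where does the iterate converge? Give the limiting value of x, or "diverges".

-3

V'(x) = -3(x - 5)(x + 3), so V'(3) = 36.
Gradient descent moves in the -V' direction, i.e. x is decreasing.
The nearest critical point in that direction is x = -3, where V'' = 24 > 0 (a local minimum). The iterate converges there.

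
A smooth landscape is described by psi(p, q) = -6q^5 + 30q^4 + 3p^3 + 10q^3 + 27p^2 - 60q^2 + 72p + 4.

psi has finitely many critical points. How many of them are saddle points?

psi separates as a function of p plus a function of q, so ∇psi=0 decouples.
∂psi/∂p = 9(p + 2)(p + 4) = 0 at p ∈ {-4, -2}; ∂psi/∂q = -30q(q - 4)(q - 1)(q + 1) = 0 at q ∈ {-1, 0, 1, 4}.
The Hessian is diagonal: diag(psi_pp, psi_qq). Second derivatives: psi_pp(-4)=-18, psi_pp(-2)=18; psi_qq(-1)=300, psi_qq(0)=-120, psi_qq(1)=180, psi_qq(4)=-1800.
Saddle points occur where the two diagonal entries have opposite signs: (-4, -1), (-4, 1), (-2, 0), (-2, 4). Count: 4.

4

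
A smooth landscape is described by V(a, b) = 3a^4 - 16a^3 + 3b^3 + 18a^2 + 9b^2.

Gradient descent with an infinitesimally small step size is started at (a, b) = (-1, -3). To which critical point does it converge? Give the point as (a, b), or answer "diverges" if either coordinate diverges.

V is separable, so gradient descent decouples: a follows -∂V/∂a, b follows -∂V/∂b.
∂V/∂a = 12a(a - 3)(a - 1); at a=-1 this is -96, so a increases.
∂V/∂b = 9b(b + 2); at b=-3 this is 27, so b decreases.
The b-coordinate has no critical point in that direction and runs off to infinity.

diverges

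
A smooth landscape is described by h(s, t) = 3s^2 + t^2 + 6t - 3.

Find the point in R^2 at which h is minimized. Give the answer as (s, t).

(0, -3)

h(s,t) separates as P(s) + Q(t) − 3, so its minimum is min P + min Q − 3.
P'(s) = 6s vanishes at s ∈ {0}; Q'(t) = 2(t + 3) vanishes at t ∈ {-3}.
Local minima of P (where P''>0): P(0)=0. Local minima of Q: Q(-3)=-9.
So the global minimum of h is P(0) + Q(-3) − 3 = 0 − 9 − 3 = -12, attained at (0, -3).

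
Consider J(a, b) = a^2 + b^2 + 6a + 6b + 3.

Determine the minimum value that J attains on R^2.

-15

J(a,b) separates as P(a) + Q(b) + 3, so its minimum is min P + min Q + 3.
P'(a) = 2a + 6 vanishes at a ∈ {-3}; Q'(b) = 2b + 6 vanishes at b ∈ {-3}.
Local minima of P (where P''>0): P(-3)=-9. Local minima of Q: Q(-3)=-9.
So the global minimum of J is P(-3) + Q(-3) + 3 = -9 − 9 + 3 = -15, attained at (-3, -3).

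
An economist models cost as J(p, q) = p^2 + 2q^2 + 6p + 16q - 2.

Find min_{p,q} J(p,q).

J(p,q) separates as A(p) + B(q) − 2, so its minimum is min A + min B − 2.
A'(p) = 2p + 6 vanishes at p ∈ {-3}; B'(q) = 4q + 16 vanishes at q ∈ {-4}.
Local minima of A (where A''>0): A(-3)=-9. Local minima of B: B(-4)=-32.
So the global minimum of J is A(-3) + B(-4) − 2 = -9 − 32 − 2 = -43, attained at (-3, -4).

-43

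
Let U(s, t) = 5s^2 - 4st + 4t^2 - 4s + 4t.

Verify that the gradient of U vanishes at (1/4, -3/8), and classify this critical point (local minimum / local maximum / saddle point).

local minimum

∇U = (10s - 4t - 4, -4s + 8t + 4); substituting (1/4, -3/8) gives ∇U = (0, 0), so (1/4, -3/8) is indeed a critical point.
The Hessian of U is constant: H = [[10, -4], [-4, 8]].
det(H) = 10·8 − (-4)² = 64.
det(H) > 0 and tr(H) = 18 > 0, so H is positive definite and the point is a local minimum.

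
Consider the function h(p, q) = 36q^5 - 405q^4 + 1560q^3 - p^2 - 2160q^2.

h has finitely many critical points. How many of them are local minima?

h separates as a function of p plus a function of q, so ∇h=0 decouples.
∂h/∂p = -2p = 0 at p ∈ {0}; ∂h/∂q = 180q(q - 4)(q - 3)(q - 2) = 0 at q ∈ {0, 2, 3, 4}.
The Hessian is diagonal: diag(h_pp, h_qq). Second derivatives: h_pp(0)=-2; h_qq(0)=-4320, h_qq(2)=720, h_qq(3)=-540, h_qq(4)=1440.
Local minima occur where both diagonal entries positive: none. Count: 0.

0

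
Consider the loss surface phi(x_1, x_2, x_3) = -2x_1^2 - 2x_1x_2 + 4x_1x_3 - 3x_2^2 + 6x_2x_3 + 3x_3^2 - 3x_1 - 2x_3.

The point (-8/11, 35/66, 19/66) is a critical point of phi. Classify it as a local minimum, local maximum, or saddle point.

saddle point

The Hessian is constant: H = [[-4, -2, 4], [-2, -6, 6], [4, 6, 6]].
Leading principal minors: Δ₁ = -4, Δ₂ = 20, Δ₃ = 264.
The minors fit neither the all-positive nor the alternating-sign pattern, so H is indefinite: a saddle point.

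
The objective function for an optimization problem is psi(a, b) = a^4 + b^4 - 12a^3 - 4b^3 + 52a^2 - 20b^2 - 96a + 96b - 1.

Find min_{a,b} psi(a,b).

psi(a,b) separates as P(a) + Q(b) − 1, so its minimum is min P + min Q − 1.
P'(a) = 4(a - 4)(a - 3)(a - 2) vanishes at a ∈ {2, 3, 4}; Q'(b) = 4(b - 4)(b - 2)(b + 3) vanishes at b ∈ {-3, 2, 4}.
Local minima of P (where P''>0): P(2)=-64, P(4)=-64. Local minima of Q: Q(-3)=-279, Q(4)=64.
So the global minimum of psi is P(2) + Q(-3) − 1 = -64 − 279 − 1 = -344, attained at (2, -3).

-344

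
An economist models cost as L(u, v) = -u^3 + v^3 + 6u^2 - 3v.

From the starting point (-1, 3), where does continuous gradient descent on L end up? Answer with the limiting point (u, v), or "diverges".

(0, 1)

L is separable, so gradient descent decouples: u follows -∂L/∂u, v follows -∂L/∂v.
∂L/∂u = -3u(u - 4); at u=-1 this is -15, so u increases.
∂L/∂v = 3(v - 1)(v + 1); at v=3 this is 24, so v decreases.
u converges to its nearest critical value 0 (a local min of the u-part); v converges to 1. The iterate converges to (0, 1).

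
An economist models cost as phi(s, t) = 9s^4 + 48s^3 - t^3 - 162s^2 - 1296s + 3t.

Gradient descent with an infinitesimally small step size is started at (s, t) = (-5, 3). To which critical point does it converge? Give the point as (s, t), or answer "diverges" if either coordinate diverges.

diverges

phi is separable, so gradient descent decouples: s follows -∂phi/∂s, t follows -∂phi/∂t.
∂phi/∂s = 36(s - 3)(s + 3)(s + 4); at s=-5 this is -576, so s increases.
∂phi/∂t = -3(t - 1)(t + 1); at t=3 this is -24, so t increases.
The t-coordinate has no critical point in that direction and runs off to infinity.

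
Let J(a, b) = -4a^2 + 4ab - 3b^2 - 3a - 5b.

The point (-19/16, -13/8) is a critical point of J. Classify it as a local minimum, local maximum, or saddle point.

The Hessian of J is constant: H = [[-8, 4], [4, -6]].
det(H) = (-8)·(-6) − 4² = 32.
det(H) > 0 and tr(H) = -14 < 0, so H is negative definite and the point is a local maximum.

local maximum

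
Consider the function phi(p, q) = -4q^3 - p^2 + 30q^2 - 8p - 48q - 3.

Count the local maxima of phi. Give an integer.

phi separates as a function of p plus a function of q, so ∇phi=0 decouples.
∂phi/∂p = -2(p + 4) = 0 at p ∈ {-4}; ∂phi/∂q = -12(q - 4)(q - 1) = 0 at q ∈ {1, 4}.
The Hessian is diagonal: diag(phi_pp, phi_qq). Second derivatives: phi_pp(-4)=-2; phi_qq(1)=36, phi_qq(4)=-36.
Local maxima occur where both diagonal entries negative: (-4, 4). Count: 1.

1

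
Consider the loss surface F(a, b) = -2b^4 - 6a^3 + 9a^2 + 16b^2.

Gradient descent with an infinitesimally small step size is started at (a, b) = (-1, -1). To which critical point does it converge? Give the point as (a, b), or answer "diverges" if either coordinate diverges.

F is separable, so gradient descent decouples: a follows -∂F/∂a, b follows -∂F/∂b.
∂F/∂a = -18a(a - 1); at a=-1 this is -36, so a increases.
∂F/∂b = -8b(b - 2)(b + 2); at b=-1 this is -24, so b increases.
a converges to its nearest critical value 0 (a local min of the a-part); b converges to 0. The iterate converges to (0, 0).

(0, 0)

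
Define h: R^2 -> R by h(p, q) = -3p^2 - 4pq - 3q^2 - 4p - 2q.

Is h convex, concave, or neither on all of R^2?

h is quadratic, so its Hessian is the constant matrix H = [[-6, -4], [-4, -6]].
det(H) = 20, tr(H) = -12.
det(H) > 0 and tr(H) < 0, so H is negative definite everywhere: concave.

concave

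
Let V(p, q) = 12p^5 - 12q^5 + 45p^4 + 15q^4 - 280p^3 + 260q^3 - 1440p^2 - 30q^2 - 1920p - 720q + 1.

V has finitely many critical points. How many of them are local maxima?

4

V separates as a function of p plus a function of q, so ∇V=0 decouples.
∂V/∂p = 60(p - 4)(p + 1)(p + 2)(p + 4) = 0 at p ∈ {-4, -2, -1, 4}; ∂V/∂q = -60(q - 4)(q - 1)(q + 1)(q + 3) = 0 at q ∈ {-3, -1, 1, 4}.
The Hessian is diagonal: diag(V_pp, V_qq). Second derivatives: V_pp(-4)=-2880, V_pp(-2)=720, V_pp(-1)=-900, V_pp(4)=14400; V_qq(-3)=3360, V_qq(-1)=-1200, V_qq(1)=1440, V_qq(4)=-6300.
Local maxima occur where both diagonal entries negative: (-4, -1), (-4, 4), (-1, -1), (-1, 4). Count: 4.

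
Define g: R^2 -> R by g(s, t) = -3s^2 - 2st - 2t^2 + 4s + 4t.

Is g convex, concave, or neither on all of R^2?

g is quadratic, so its Hessian is the constant matrix H = [[-6, -2], [-2, -4]].
det(H) = 20, tr(H) = -10.
det(H) > 0 and tr(H) < 0, so H is negative definite everywhere: concave.

concave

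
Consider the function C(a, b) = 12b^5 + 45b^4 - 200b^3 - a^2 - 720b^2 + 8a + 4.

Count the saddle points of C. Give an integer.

C separates as a function of a plus a function of b, so ∇C=0 decouples.
∂C/∂a = -2(a - 4) = 0 at a ∈ {4}; ∂C/∂b = 60b(b - 3)(b + 2)(b + 4) = 0 at b ∈ {-4, -2, 0, 3}.
The Hessian is diagonal: diag(C_aa, C_bb). Second derivatives: C_aa(4)=-2; C_bb(-4)=-3360, C_bb(-2)=1200, C_bb(0)=-1440, C_bb(3)=6300.
Saddle points occur where the two diagonal entries have opposite signs: (4, -2), (4, 3). Count: 2.

2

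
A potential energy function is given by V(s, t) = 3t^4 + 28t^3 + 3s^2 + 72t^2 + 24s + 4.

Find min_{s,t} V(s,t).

V(s,t) separates as P(s) + Q(t) + 4, so its minimum is min P + min Q + 4.
P'(s) = 6s + 24 vanishes at s ∈ {-4}; Q'(t) = 12t(t + 3)(t + 4) vanishes at t ∈ {-4, -3, 0}.
Local minima of P (where P''>0): P(-4)=-48. Local minima of Q: Q(-4)=128, Q(0)=0.
So the global minimum of V is P(-4) + Q(0) + 4 = -48 + 0 + 4 = -44, attained at (-4, 0).

-44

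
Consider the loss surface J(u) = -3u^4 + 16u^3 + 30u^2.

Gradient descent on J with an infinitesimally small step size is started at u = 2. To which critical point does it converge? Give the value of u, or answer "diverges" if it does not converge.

J'(u) = -12u(u - 5)(u + 1), so J'(2) = 216.
Gradient descent moves in the -J' direction, i.e. u is decreasing.
The nearest critical point in that direction is u = 0, where J'' = 60 > 0 (a local minimum). The iterate converges there.

0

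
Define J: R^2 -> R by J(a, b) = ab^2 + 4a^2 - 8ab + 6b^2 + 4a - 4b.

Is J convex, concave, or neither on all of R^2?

neither

The term ab^2 is cubic, so the Hessian is not constant.
∂²J/∂b² = 2a + 12, which takes both signs as a varies (negative for sufficiently negative a). A diagonal entry of the Hessian changing sign means the Hessian is neither positive- nor negative-semidefinite on all of R^2.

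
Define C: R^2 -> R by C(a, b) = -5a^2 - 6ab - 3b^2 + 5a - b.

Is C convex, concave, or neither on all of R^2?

concave

C is quadratic, so its Hessian is the constant matrix H = [[-10, -6], [-6, -6]].
det(H) = 24, tr(H) = -16.
det(H) > 0 and tr(H) < 0, so H is negative definite everywhere: concave.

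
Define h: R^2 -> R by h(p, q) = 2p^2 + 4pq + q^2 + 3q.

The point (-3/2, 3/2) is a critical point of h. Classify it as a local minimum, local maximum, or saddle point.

saddle point

The Hessian of h is constant: H = [[4, 4], [4, 2]].
det(H) = 4·2 − 4² = -8.
Since det(H) < 0, H is indefinite and the critical point is a saddle point.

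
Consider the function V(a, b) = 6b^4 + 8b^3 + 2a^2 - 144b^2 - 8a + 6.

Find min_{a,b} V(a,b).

V(a,b) separates as P(a) + Q(b) + 6, so its minimum is min P + min Q + 6.
P'(a) = 4a - 8 vanishes at a ∈ {2}; Q'(b) = 24b(b - 3)(b + 4) vanishes at b ∈ {-4, 0, 3}.
Local minima of P (where P''>0): P(2)=-8. Local minima of Q: Q(-4)=-1280, Q(3)=-594.
So the global minimum of V is P(2) + Q(-4) + 6 = -8 − 1280 + 6 = -1282, attained at (2, -4).

-1282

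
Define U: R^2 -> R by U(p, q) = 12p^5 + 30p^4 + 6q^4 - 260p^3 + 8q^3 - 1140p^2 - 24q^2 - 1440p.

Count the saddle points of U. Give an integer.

6

U separates as a function of p plus a function of q, so ∇U=0 decouples.
∂U/∂p = 60(p - 4)(p + 1)(p + 2)(p + 3) = 0 at p ∈ {-3, -2, -1, 4}; ∂U/∂q = 24q(q - 1)(q + 2) = 0 at q ∈ {-2, 0, 1}.
The Hessian is diagonal: diag(U_pp, U_qq). Second derivatives: U_pp(-3)=-840, U_pp(-2)=360, U_pp(-1)=-600, U_pp(4)=12600; U_qq(-2)=144, U_qq(0)=-48, U_qq(1)=72.
Saddle points occur where the two diagonal entries have opposite signs: (-3, -2), (-3, 1), (-2, 0), (-1, -2), (-1, 1), (4, 0). Count: 6.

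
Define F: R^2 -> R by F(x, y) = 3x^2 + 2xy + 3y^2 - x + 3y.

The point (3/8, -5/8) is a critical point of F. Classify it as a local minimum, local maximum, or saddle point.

The Hessian of F is constant: H = [[6, 2], [2, 6]].
det(H) = 6·6 − 2² = 32.
det(H) > 0 and tr(H) = 12 > 0, so H is positive definite and the point is a local minimum.

local minimum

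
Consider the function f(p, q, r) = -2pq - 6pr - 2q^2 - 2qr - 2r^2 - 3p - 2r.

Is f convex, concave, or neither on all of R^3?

f is quadratic, so its Hessian is the constant matrix H = [[0, -2, -6], [-2, -4, -2], [-6, -2, -4]].
Leading principal minors: 0, -4, 112.
Neither pattern holds ⇒ H is indefinite ⇒ neither convex nor concave.

neither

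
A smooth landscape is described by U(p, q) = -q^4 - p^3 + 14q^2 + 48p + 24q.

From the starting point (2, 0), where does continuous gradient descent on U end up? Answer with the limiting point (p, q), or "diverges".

U is separable, so gradient descent decouples: p follows -∂U/∂p, q follows -∂U/∂q.
∂U/∂p = -3(p - 4)(p + 4); at p=2 this is 36, so p decreases.
∂U/∂q = -4(q - 3)(q + 1)(q + 2); at q=0 this is 24, so q decreases.
p converges to its nearest critical value -4 (a local min of the p-part); q converges to -1. The iterate converges to (-4, -1).

(-4, -1)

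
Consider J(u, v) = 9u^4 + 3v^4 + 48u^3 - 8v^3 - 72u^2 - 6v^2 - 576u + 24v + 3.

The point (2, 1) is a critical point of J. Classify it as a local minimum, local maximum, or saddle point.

saddle point

The mixed partial ∂²J/∂u∂v is 0, so the Hessian at any point is diag(J_uu, J_vv) = diag(36(3u^2 + 8u - 4), 12(3v^2 - 4v - 1)).
At (2, 1): H = diag(864, -24).
The eigenvalues have opposite signs, so H is indefinite: a saddle point.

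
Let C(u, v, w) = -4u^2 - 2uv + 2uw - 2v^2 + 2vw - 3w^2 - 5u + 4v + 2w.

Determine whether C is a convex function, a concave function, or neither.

concave

C is quadratic, so its Hessian is the constant matrix H = [[-8, -2, 2], [-2, -4, 2], [2, 2, -6]].
Leading principal minors: -8, 28, -136.
Signs alternate −, +, − ⇒ H ≺ 0 ⇒ concave.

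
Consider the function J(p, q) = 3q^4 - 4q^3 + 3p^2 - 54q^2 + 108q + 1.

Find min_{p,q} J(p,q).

J(p,q) separates as A(p) + B(q) + 1, so its minimum is min A + min B + 1.
A'(p) = 6p vanishes at p ∈ {0}; B'(q) = 12(q - 3)(q - 1)(q + 3) vanishes at q ∈ {-3, 1, 3}.
Local minima of A (where A''>0): A(0)=0. Local minima of B: B(-3)=-459, B(3)=-27.
So the global minimum of J is A(0) + B(-3) + 1 = 0 − 459 + 1 = -458, attained at (0, -3).

-458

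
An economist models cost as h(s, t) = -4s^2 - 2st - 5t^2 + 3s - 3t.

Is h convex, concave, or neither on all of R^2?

concave

h is quadratic, so its Hessian is the constant matrix H = [[-8, -2], [-2, -10]].
det(H) = 76, tr(H) = -18.
det(H) > 0 and tr(H) < 0, so H is negative definite everywhere: concave.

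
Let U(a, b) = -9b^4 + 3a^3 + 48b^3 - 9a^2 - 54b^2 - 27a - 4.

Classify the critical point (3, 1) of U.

The mixed partial ∂²U/∂a∂b is 0, so the Hessian at any point is diag(U_aa, U_bb) = diag(18(a - 1), 36(-3b^2 + 8b - 3)).
At (3, 1): H = diag(36, 72).
Both eigenvalues are positive, so H is positive definite: a local minimum.

local minimum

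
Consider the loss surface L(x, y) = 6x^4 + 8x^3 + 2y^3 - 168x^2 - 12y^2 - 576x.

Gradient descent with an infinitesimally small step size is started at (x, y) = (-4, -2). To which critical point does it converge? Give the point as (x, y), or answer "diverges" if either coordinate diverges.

diverges

L is separable, so gradient descent decouples: x follows -∂L/∂x, y follows -∂L/∂y.
∂L/∂x = 24(x - 4)(x + 2)(x + 3); at x=-4 this is -384, so x increases.
∂L/∂y = 6y(y - 4); at y=-2 this is 72, so y decreases.
The y-coordinate has no critical point in that direction and runs off to infinity.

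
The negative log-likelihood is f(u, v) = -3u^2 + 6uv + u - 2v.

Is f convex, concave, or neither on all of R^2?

neither

f is quadratic, so its Hessian is the constant matrix H = [[-6, 6], [6, 0]].
det(H) = -36, tr(H) = -6.
det(H) < 0, so H is indefinite: neither convex nor concave.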